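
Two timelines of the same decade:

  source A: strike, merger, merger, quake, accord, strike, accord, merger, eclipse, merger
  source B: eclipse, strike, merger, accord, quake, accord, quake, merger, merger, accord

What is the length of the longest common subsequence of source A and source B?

Pick strike at source A[1]=source B[2] → merger at source A[2]=source B[3] → quake at source A[4]=source B[5] → accord at source A[5]=source B[6] → merger at source A[8]=source B[8] → merger at source A[10]=source B[9]; all 6 events appear in both, in order. The LCS DP gives dp[10][10] = 6, so this is optimal.

6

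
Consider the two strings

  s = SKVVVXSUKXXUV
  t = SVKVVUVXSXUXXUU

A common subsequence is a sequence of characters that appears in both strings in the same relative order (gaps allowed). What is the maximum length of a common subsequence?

Match S (s #1, t #1); then K (s #2, t #3); then V (s #3, t #4); then V (s #4, t #5); then V (s #5, t #7); then X (s #6, t #8); then S (s #7, t #9); then U (s #8, t #11); then X (s #10, t #12); then X (s #11, t #13); then U (s #12, t #15) — 11 characters in the same relative order in both, and the DP table's final entry dp[13][15] is also 11, so no common subsequence is longer.

11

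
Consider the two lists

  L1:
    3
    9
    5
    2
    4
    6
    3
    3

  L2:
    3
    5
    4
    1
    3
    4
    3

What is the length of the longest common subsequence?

Let dp[i][j] be the LCS length of the first i values of L1 and the first j values of L2. dp[i][j] = dp[i-1][j-1]+1 when the i-th and j-th values match, else max(dp[i-1][j], dp[i][j-1]).
    ·  3  5  4  1  3  4  3
 ·  0  0  0  0  0  0  0  0
 3  0  1  1  1  1  1  1  1
 9  0  1  1  1  1  1  1  1
 5  0  1  2  2  2  2  2  2
 2  0  1  2  2  2  2  2  2
 4  0  1  2  3  3  3  3  3
 6  0  1  2  3  3  3  3  3
 3  0  1  2  3  3  4  4  4
 3  0  1  2  3  3  4  4  5
dp[8][7] = 5. One LCS (by backtracking along matches): 3, 5, 4, 3, 3.

5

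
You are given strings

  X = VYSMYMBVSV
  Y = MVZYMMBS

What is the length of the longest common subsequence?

Let dp[i][j] be the LCS length of the first i characters of X and the first j characters of Y. dp[i][j] = dp[i-1][j-1]+1 when the i-th and j-th characters match, else max(dp[i-1][j], dp[i][j-1]).
    ·  M  V  Z  Y  M  M  B  S
 ·  0  0  0  0  0  0  0  0  0
 V  0  0  1  1  1  1  1  1  1
 Y  0  0  1  1  2  2  2  2  2
 S  0  0  1  1  2  2  2  2  3
 M  0  1  1  1  2  3  3  3  3
 Y  0  1  1  1  2  3  3  3  3
 M  0  1  1  1  2  3  4  4  4
 B  0  1  1  1  2  3  4  5  5
 V  0  1  2  2  2  3  4  5  5
 S  0  1  2  2  2  3  4  5  6
 V  0  1  2  2  2  3  4  5  6
dp[10][8] = 6. One LCS (by backtracking along matches): VYMMBS.

6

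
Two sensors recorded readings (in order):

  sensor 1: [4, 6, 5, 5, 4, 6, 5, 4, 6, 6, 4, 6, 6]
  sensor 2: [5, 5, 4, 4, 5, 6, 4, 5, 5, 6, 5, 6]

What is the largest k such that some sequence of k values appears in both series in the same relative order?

8

One common subsequence of length 8: 5 (sensor 1 #3, sensor 2 #1); then 5 (sensor 1 #4, sensor 2 #2); then 4 (sensor 1 #5, sensor 2 #4); then 5 (sensor 1 #7, sensor 2 #5); then 6 (sensor 1 #10, sensor 2 #6); then 4 (sensor 1 #11, sensor 2 #7); then 6 (sensor 1 #12, sensor 2 #10); then 6 (sensor 1 #13, sensor 2 #12). The LCS DP gives dp[13][12] = 8, so this is optimal.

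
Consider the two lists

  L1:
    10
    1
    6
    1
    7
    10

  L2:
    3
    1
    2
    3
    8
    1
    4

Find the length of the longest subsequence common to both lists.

2

One common subsequence of length 2: 1 (L1 #2, L2 #2) → 1 (L1 #4, L2 #6). Since dp[6][7] = 2, nothing longer is possible.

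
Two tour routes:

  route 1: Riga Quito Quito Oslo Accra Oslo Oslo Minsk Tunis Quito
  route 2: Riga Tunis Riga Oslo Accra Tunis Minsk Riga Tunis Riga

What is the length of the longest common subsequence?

Pick Riga at route 1[1]=route 2[3] → Oslo at route 1[4]=route 2[4] → Accra at route 1[5]=route 2[5] → Minsk at route 1[8]=route 2[7] → Tunis at route 1[9]=route 2[9]; all 5 stops appear in both, in order. Since dp[10][10] = 5, nothing longer is possible.

5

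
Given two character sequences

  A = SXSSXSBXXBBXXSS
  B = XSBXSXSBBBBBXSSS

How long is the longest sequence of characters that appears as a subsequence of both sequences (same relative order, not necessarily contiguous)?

Match S (A #1, B #2), X (A #2, B #4), S (A #4, B #5), X (A #5, B #6), S (A #6, B #7), B (A #7, B #10), B (A #10, B #11), B (A #11, B #12), X (A #12, B #13), S (A #14, B #15), S (A #15, B #16) — 11 characters in the same relative order in both. The LCS DP gives dp[15][16] = 11, so this is optimal.

11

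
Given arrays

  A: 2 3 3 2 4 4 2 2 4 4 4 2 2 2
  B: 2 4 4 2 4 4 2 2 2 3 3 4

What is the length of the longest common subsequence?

9

Pick 2 (A #4, B #1); then 4 (A #5, B #2); then 4 (A #6, B #3); then 2 (A #8, B #4); then 4 (A #10, B #5); then 4 (A #11, B #6); then 2 (A #12, B #7); then 2 (A #13, B #8); then 2 (A #14, B #9); all 9 values appear in both, in order. dp[14][12] = 9 confirms this is the maximum.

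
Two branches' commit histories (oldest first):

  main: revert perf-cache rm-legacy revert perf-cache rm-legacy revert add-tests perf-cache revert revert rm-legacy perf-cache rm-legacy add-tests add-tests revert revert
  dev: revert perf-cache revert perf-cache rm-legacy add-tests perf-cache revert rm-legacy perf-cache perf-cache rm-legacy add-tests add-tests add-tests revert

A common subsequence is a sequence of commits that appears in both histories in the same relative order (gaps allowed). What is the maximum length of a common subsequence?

14

Pick revert at main[1]=dev[1], perf-cache at main[2]=dev[2], revert at main[4]=dev[3], perf-cache at main[5]=dev[4], rm-legacy at main[6]=dev[5], add-tests at main[8]=dev[6], perf-cache at main[9]=dev[7], revert at main[11]=dev[8], rm-legacy at main[12]=dev[9], perf-cache at main[13]=dev[11], rm-legacy at main[14]=dev[12], add-tests at main[15]=dev[14], add-tests at main[16]=dev[15], revert at main[18]=dev[16]; all 14 commits appear in both, in order. dp[18][16] = 14 confirms this is the maximum.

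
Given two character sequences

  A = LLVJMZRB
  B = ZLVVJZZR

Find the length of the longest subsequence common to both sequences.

Let dp[i][j] be the LCS length of the first i characters of A and the first j characters of B. dp[i][j] = dp[i-1][j-1]+1 when the i-th and j-th characters match, else max(dp[i-1][j], dp[i][j-1]).
    ·  Z  L  V  V  J  Z  Z  R
 ·  0  0  0  0  0  0  0  0  0
 L  0  0  1  1  1  1  1  1  1
 L  0  0  1  1  1  1  1  1  1
 V  0  0  1  2  2  2  2  2  2
 J  0  0  1  2  2  3  3  3  3
 M  0  0  1  2  2  3  3  3  3
 Z  0  1  1  2  2  3  4  4  4
 R  0  1  1  2  2  3  4  4  5
 B  0  1  1  2  2  3  4  4  5
dp[8][8] = 5. One LCS (by backtracking along matches): LVJZR.

5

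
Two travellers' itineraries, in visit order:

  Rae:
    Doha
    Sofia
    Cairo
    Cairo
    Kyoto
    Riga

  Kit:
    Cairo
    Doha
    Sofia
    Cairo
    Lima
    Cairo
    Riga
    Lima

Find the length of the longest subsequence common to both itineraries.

5

Match Doha (Rae #1, Kit #2), Sofia (Rae #2, Kit #3), Cairo (Rae #3, Kit #4), Cairo (Rae #4, Kit #6), Riga (Rae #6, Kit #7) — 5 stops in the same relative order in both. The LCS DP gives dp[6][8] = 5, so this is optimal.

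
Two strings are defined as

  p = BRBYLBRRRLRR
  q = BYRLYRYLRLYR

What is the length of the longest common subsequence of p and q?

Let dp[i][j] be the LCS length of the first i characters of p and the first j characters of q. dp[i][j] = dp[i-1][j-1]+1 when the i-th and j-th characters match, else max(dp[i-1][j], dp[i][j-1]).
    ·  B  Y  R  L  Y  R  Y  L  R  L  Y  R
 ·  0  0  0  0  0  0  0  0  0  0  0  0  0
 B  0  1  1  1  1  1  1  1  1  1  1  1  1
 R  0  1  1  2  2  2  2  2  2  2  2  2  2
 B  0  1  1  2  2  2  2  2  2  2  2  2  2
 Y  0  1  2  2  2  3  3  3  3  3  3  3  3
 L  0  1  2  2  3  3  3  3  4  4  4  4  4
 B  0  1  2  2  3  3  3  3  4  4  4  4  4
 R  0  1  2  3  3  3  4  4  4  5  5  5  5
 R  0  1  2  3  3  3  4  4  4  5  5  5  6
 R  0  1  2  3  3  3  4  4  4  5  5  5  6
 L  0  1  2  3  4  4  4  4  5  5  6  6  6
 R  0  1  2  3  4  4  5  5  5  6  6  6  7
 R  0  1  2  3  4  4  5  5  5  6  6  6  7
dp[12][12] = 7. One LCS (by backtracking along matches): BRYLRLR.

7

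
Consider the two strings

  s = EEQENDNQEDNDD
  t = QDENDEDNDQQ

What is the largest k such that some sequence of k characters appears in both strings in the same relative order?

8

Let dp[i][j] be the LCS length of the first i characters of s and the first j characters of t. dp[i][j] = dp[i-1][j-1]+1 when the i-th and j-th characters match, else max(dp[i-1][j], dp[i][j-1]).
    ·  Q  D  E  N  D  E  D  N  D  Q  Q
 ·  0  0  0  0  0  0  0  0  0  0  0  0
 E  0  0  0  1  1  1  1  1  1  1  1  1
 E  0  0  0  1  1  1  2  2  2  2  2  2
 Q  0  1  1  1  1  1  2  2  2  2  3  3
 E  0  1  1  2  2  2  2  2  2  2  3  3
 N  0  1  1  2  3  3  3  3  3  3  3  3
 D  0  1  2  2  3  4  4  4  4  4  4  4
 N  0  1  2  2  3  4  4  4  5  5  5  5
 Q  0  1  2  2  3  4  4  4  5  5  6  6
 E  0  1  2  3  3  4  5  5  5  5  6  6
 D  0  1  2  3  3  4  5  6  6  6  6  6
 N  0  1  2  3  4  4  5  6  7  7  7  7
 D  0  1  2  3  4  5  5  6  7  8  8  8
 D  0  1  2  3  4  5  5  6  7  8  8  8
dp[13][11] = 8. One LCS (by backtracking along matches): QENDEDND.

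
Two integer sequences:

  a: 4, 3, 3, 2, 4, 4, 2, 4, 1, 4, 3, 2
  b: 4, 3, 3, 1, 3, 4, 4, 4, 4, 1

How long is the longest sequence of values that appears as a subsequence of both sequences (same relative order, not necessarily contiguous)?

Match 4 (a #1, b #1), then 3 (a #2, b #3), then 3 (a #3, b #5), then 4 (a #5, b #7), then 4 (a #6, b #8), then 4 (a #8, b #9), then 1 (a #9, b #10) — 7 values in the same relative order in both. Since dp[12][10] = 7, nothing longer is possible.

7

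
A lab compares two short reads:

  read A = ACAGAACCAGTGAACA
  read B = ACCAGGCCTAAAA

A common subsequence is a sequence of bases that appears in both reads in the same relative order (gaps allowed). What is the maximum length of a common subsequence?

10

Taking A at read A[1]=read B[1], then C at read A[2]=read B[3], then A at read A[3]=read B[4], then G at read A[4]=read B[6], then C at read A[7]=read B[7], then C at read A[8]=read B[8], then A at read A[9]=read B[10], then A at read A[13]=read B[11], then A at read A[14]=read B[12], then A at read A[16]=read B[13] gives a common subsequence of length 10. The LCS DP gives dp[16][13] = 10, so this is optimal.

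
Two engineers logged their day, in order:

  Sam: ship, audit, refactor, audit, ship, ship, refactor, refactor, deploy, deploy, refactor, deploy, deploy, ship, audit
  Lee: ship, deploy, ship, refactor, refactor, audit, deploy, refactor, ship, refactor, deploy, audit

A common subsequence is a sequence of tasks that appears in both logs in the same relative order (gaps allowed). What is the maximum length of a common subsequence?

8

Taking ship [1,1], then ship [6,3], then refactor [7,4], then refactor [8,5], then deploy [9,7], then refactor [11,10], then deploy [13,11], then audit [15,12] gives a common subsequence of length 8. dp[15][12] = 8 confirms this is the maximum.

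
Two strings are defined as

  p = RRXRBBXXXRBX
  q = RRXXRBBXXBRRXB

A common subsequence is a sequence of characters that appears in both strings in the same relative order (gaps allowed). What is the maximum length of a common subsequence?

10

Pick R at p[1]=q[1], R at p[2]=q[2], X at p[3]=q[4], R at p[4]=q[5], B at p[5]=q[6], B at p[6]=q[7], X at p[7]=q[8], X at p[8]=q[9], X at p[9]=q[13], B at p[11]=q[14]; all 10 characters appear in both, in order. dp[12][14] = 10 confirms this is the maximum.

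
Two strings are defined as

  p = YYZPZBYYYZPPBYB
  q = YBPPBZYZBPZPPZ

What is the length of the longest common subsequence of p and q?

7

One common subsequence of length 7: Y [1,1], Y [2,7], Z [3,8], P [4,10], Z [10,11], P [11,12], P [12,13]. dp[15][14] = 7 confirms this is the maximum.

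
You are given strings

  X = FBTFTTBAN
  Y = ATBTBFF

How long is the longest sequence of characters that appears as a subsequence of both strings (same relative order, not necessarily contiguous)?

One common subsequence of length 3: B (X #2, Y #3); then T (X #3, Y #4); then F (X #4, Y #7). dp[9][7] = 3 confirms this is the maximum.

3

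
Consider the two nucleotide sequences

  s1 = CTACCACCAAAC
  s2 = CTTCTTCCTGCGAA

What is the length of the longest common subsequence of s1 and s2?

Match C [1,1], then T [2,3], then C [4,4], then C [5,7], then C [7,8], then C [8,11], then A [10,13], then A [11,14] — 8 bases in the same relative order in both. The LCS DP gives dp[12][14] = 8, so this is optimal.

8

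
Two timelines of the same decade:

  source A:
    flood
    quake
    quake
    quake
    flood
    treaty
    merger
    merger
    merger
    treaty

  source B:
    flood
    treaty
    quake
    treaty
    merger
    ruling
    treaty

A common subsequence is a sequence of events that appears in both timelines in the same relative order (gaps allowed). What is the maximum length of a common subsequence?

Pick flood at source A[1]=source B[1] → quake at source A[4]=source B[3] → treaty at source A[6]=source B[4] → merger at source A[7]=source B[5] → treaty at source A[10]=source B[7]; all 5 events appear in both, in order. dp[10][7] = 5 confirms this is the maximum.

5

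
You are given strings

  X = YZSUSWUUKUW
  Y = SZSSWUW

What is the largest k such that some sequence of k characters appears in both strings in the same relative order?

6

Let dp[i][j] be the LCS length of the first i characters of X and the first j characters of Y. dp[i][j] = dp[i-1][j-1]+1 when the i-th and j-th characters match, else max(dp[i-1][j], dp[i][j-1]).
    ·  S  Z  S  S  W  U  W
 ·  0  0  0  0  0  0  0  0
 Y  0  0  0  0  0  0  0  0
 Z  0  0  1  1  1  1  1  1
 S  0  1  1  2  2  2  2  2
 U  0  1  1  2  2  2  3  3
 S  0  1  1  2  3  3  3  3
 W  0  1  1  2  3  4  4  4
 U  0  1  1  2  3  4  5  5
 U  0  1  1  2  3  4  5  5
 K  0  1  1  2  3  4  5  5
 U  0  1  1  2  3  4  5  5
 W  0  1  1  2  3  4  5  6
dp[11][7] = 6. One LCS (by backtracking along matches): ZSSWUW.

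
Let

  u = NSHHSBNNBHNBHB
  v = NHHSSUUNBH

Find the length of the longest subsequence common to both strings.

Let dp[i][j] be the LCS length of the first i characters of u and the first j characters of v. dp[i][j] = dp[i-1][j-1]+1 when the i-th and j-th characters match, else max(dp[i-1][j], dp[i][j-1]).
    ·  N  H  H  S  S  U  U  N  B  H
 ·  0  0  0  0  0  0  0  0  0  0  0
 N  0  1  1  1  1  1  1  1  1  1  1
 S  0  1  1  1  2  2  2  2  2  2  2
 H  0  1  2  2  2  2  2  2  2  2  3
 H  0  1  2  3  3  3  3  3  3  3  3
 S  0  1  2  3  4  4  4  4  4  4  4
 B  0  1  2  3  4  4  4  4  4  5  5
 N  0  1  2  3  4  4  4  4  5  5  5
 N  0  1  2  3  4  4  4  4  5  5  5
 B  0  1  2  3  4  4  4  4  5  6  6
 H  0  1  2  3  4  4  4  4  5  6  7
 N  0  1  2  3  4  4  4  4  5  6  7
 B  0  1  2  3  4  4  4  4  5  6  7
 H  0  1  2  3  4  4  4  4  5  6  7
 B  0  1  2  3  4  4  4  4  5  6  7
dp[14][10] = 7. One LCS (by backtracking along matches): NHHSNBH.

7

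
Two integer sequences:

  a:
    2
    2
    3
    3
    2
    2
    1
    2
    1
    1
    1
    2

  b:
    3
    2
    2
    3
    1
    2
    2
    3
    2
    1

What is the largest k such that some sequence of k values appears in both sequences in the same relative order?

7

Match 2 [1,2], then 2 [2,3], then 3 [3,4], then 2 [5,6], then 2 [6,7], then 2 [8,9], then 1 [11,10] — 7 values in the same relative order in both, and the DP table's final entry dp[12][10] is also 7, so no common subsequence is longer.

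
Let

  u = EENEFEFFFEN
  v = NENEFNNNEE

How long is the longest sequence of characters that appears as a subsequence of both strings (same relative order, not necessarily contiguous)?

6

Let dp[i][j] be the LCS length of the first i characters of u and the first j characters of v. dp[i][j] = dp[i-1][j-1]+1 when the i-th and j-th characters match, else max(dp[i-1][j], dp[i][j-1]).
    ·  N  E  N  E  F  N  N  N  E  E
 ·  0  0  0  0  0  0  0  0  0  0  0
 E  0  0  1  1  1  1  1  1  1  1  1
 E  0  0  1  1  2  2  2  2  2  2  2
 N  0  1  1  2  2  2  3  3  3  3  3
 E  0  1  2  2  3  3  3  3  3  4  4
 F  0  1  2  2  3  4  4  4  4  4  4
 E  0  1  2  2  3  4  4  4  4  5  5
 F  0  1  2  2  3  4  4  4  4  5  5
 F  0  1  2  2  3  4  4  4  4  5  5
 F  0  1  2  2  3  4  4  4  4  5  5
 E  0  1  2  2  3  4  4  4  4  5  6
 N  0  1  2  3  3  4  5  5  5  5  6
dp[11][10] = 6. One LCS (by backtracking along matches): ENEFEE.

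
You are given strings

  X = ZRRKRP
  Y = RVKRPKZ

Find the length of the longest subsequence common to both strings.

4

Let dp[i][j] be the LCS length of the first i characters of X and the first j characters of Y. dp[i][j] = dp[i-1][j-1]+1 when the i-th and j-th characters match, else max(dp[i-1][j], dp[i][j-1]).
    ·  R  V  K  R  P  K  Z
 ·  0  0  0  0  0  0  0  0
 Z  0  0  0  0  0  0  0  1
 R  0  1  1  1  1  1  1  1
 R  0  1  1  1  2  2  2  2
 K  0  1  1  2  2  2  3  3
 R  0  1  1  2  3  3  3  3
 P  0  1  1  2  3  4  4  4
dp[6][7] = 4. One LCS (by backtracking along matches): RKRP.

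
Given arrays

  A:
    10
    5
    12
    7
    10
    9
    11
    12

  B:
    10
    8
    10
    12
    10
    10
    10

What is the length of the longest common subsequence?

Let dp[i][j] be the LCS length of the first i values of A and the first j values of B. dp[i][j] = dp[i-1][j-1]+1 when the i-th and j-th values match, else max(dp[i-1][j], dp[i][j-1]).
    · 10  8 10 12 10 10 10
 ·  0  0  0  0  0  0  0  0
10  0  1  1  1  1  1  1  1
 5  0  1  1  1  1  1  1  1
12  0  1  1  1  2  2  2  2
 7  0  1  1  1  2  2  2  2
10  0  1  1  2  2  3  3  3
 9  0  1  1  2  2  3  3  3
11  0  1  1  2  2  3  3  3
12  0  1  1  2  3  3  3  3
dp[8][7] = 3. One LCS (by backtracking along matches): 10, 12, 10.

3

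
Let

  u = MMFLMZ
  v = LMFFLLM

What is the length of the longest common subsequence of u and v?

4

Match M at u[1]=v[2]; then F at u[3]=v[4]; then L at u[4]=v[6]; then M at u[5]=v[7] — 4 characters in the same relative order in both. The LCS DP gives dp[6][7] = 4, so this is optimal.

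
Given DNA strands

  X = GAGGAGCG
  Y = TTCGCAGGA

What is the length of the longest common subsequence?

5

Let dp[i][j] be the LCS length of the first i bases of X and the first j bases of Y. dp[i][j] = dp[i-1][j-1]+1 when the i-th and j-th bases match, else max(dp[i-1][j], dp[i][j-1]).
    ·  T  T  C  G  C  A  G  G  A
 ·  0  0  0  0  0  0  0  0  0  0
 G  0  0  0  0  1  1  1  1  1  1
 A  0  0  0  0  1  1  2  2  2  2
 G  0  0  0  0  1  1  2  3  3  3
 G  0  0  0  0  1  1  2  3  4  4
 A  0  0  0  0  1  1  2  3  4  5
 G  0  0  0  0  1  1  2  3  4  5
 C  0  0  0  1  1  2  2  3  4  5
 G  0  0  0  1  2  2  2  3  4  5
dp[8][9] = 5. One LCS (by backtracking along matches): GAGGA.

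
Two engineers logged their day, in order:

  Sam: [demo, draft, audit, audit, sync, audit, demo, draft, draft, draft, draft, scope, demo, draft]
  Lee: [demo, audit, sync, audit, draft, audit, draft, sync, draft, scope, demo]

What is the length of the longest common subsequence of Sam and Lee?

Pick demo (Sam #1, Lee #1) → audit (Sam #4, Lee #2) → sync (Sam #5, Lee #3) → audit (Sam #6, Lee #4) → draft (Sam #8, Lee #5) → draft (Sam #9, Lee #7) → draft (Sam #11, Lee #9) → scope (Sam #12, Lee #10) → demo (Sam #13, Lee #11); all 9 tasks appear in both, in order. dp[14][11] = 9 confirms this is the maximum.

9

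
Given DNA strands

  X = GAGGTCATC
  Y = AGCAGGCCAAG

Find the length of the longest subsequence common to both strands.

Pick G (X #1, Y #2), then A (X #2, Y #4), then G (X #3, Y #5), then G (X #4, Y #6), then C (X #6, Y #8), then A (X #7, Y #10); all 6 bases appear in both, in order. Since dp[9][11] = 6, nothing longer is possible.

6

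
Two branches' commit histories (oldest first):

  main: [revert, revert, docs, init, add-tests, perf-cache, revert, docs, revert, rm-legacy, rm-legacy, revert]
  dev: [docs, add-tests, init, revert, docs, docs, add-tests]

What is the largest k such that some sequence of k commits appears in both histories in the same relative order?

One common subsequence of length 4: docs [3,1] → init [4,3] → revert [7,4] → docs [8,6]. The LCS DP gives dp[12][7] = 4, so this is optimal.

4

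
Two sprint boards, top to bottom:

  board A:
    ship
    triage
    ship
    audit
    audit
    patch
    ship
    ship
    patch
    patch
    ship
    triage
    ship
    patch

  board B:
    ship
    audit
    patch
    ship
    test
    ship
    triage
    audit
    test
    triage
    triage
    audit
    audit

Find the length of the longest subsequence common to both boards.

6

Match ship (board A #3, board B #1), then audit (board A #5, board B #2), then patch (board A #6, board B #3), then ship (board A #7, board B #4), then ship (board A #8, board B #6), then triage (board A #12, board B #11) — 6 tasks in the same relative order in both. Since dp[14][13] = 6, nothing longer is possible.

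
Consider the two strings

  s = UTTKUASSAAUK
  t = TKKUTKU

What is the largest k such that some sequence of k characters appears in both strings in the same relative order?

Let dp[i][j] be the LCS length of the first i characters of s and the first j characters of t. dp[i][j] = dp[i-1][j-1]+1 when the i-th and j-th characters match, else max(dp[i-1][j], dp[i][j-1]).
    ·  T  K  K  U  T  K  U
 ·  0  0  0  0  0  0  0  0
 U  0  0  0  0  1  1  1  1
 T  0  1  1  1  1  2  2  2
 T  0  1  1  1  1  2  2  2
 K  0  1  2  2  2  2  3  3
 U  0  1  2  2  3  3  3  4
 A  0  1  2  2  3  3  3  4
 S  0  1  2  2  3  3  3  4
 S  0  1  2  2  3  3  3  4
 A  0  1  2  2  3  3  3  4
 A  0  1  2  2  3  3  3  4
 U  0  1  2  2  3  3  3  4
 K  0  1  2  3  3  3  4  4
dp[12][7] = 4. One LCS (by backtracking along matches): UTKU.

4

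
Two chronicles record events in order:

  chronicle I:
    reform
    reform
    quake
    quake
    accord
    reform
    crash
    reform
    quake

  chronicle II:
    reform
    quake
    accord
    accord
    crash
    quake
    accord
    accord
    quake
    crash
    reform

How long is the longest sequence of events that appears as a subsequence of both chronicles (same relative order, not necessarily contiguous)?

Pick reform (chronicle I #2, chronicle II #1); then quake (chronicle I #3, chronicle II #2); then quake (chronicle I #4, chronicle II #6); then accord (chronicle I #5, chronicle II #8); then crash (chronicle I #7, chronicle II #10); then reform (chronicle I #8, chronicle II #11); all 6 events appear in both, in order, and the DP table's final entry dp[9][11] is also 6, so no common subsequence is longer.

6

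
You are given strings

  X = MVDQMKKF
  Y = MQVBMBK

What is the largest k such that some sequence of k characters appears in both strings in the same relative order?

Let dp[i][j] be the LCS length of the first i characters of X and the first j characters of Y. dp[i][j] = dp[i-1][j-1]+1 when the i-th and j-th characters match, else max(dp[i-1][j], dp[i][j-1]).
    ·  M  Q  V  B  M  B  K
 ·  0  0  0  0  0  0  0  0
 M  0  1  1  1  1  1  1  1
 V  0  1  1  2  2  2  2  2
 D  0  1  1  2  2  2  2  2
 Q  0  1  2  2  2  2  2  2
 M  0  1  2  2  2  3  3  3
 K  0  1  2  2  2  3  3  4
 K  0  1  2  2  2  3  3  4
 F  0  1  2  2  2  3  3  4
dp[8][7] = 4. One LCS (by backtracking along matches): MVMK.

4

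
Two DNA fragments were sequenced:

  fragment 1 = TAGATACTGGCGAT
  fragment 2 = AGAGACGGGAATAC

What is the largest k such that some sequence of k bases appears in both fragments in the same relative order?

10

Match A (fragment 1 #2, fragment 2 #1), then G (fragment 1 #3, fragment 2 #2), then A (fragment 1 #4, fragment 2 #3), then A (fragment 1 #6, fragment 2 #5), then C (fragment 1 #7, fragment 2 #6), then G (fragment 1 #9, fragment 2 #7), then G (fragment 1 #10, fragment 2 #8), then G (fragment 1 #12, fragment 2 #9), then A (fragment 1 #13, fragment 2 #11), then T (fragment 1 #14, fragment 2 #12) — 10 bases in the same relative order in both. The LCS DP gives dp[14][14] = 10, so this is optimal.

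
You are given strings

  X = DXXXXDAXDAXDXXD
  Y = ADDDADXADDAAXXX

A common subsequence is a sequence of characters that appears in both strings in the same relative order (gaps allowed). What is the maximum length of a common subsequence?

One common subsequence of length 9: D [1,3], D [6,4], A [7,5], X [8,7], D [9,10], A [10,12], X [11,13], X [13,14], X [14,15]. The LCS DP gives dp[15][15] = 9, so this is optimal.

9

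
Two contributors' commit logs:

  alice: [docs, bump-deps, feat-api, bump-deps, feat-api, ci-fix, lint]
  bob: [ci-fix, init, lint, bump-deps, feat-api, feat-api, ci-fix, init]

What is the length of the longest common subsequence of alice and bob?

Pick bump-deps (alice #2, bob #4) → feat-api (alice #3, bob #5) → feat-api (alice #5, bob #6) → ci-fix (alice #6, bob #7); all 4 commits appear in both, in order. Since dp[7][8] = 4, nothing longer is possible.

4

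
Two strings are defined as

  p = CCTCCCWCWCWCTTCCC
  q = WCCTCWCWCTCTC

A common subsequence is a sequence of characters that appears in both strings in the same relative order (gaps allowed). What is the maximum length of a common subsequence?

11

One common subsequence of length 11: C (p #1, q #2), then C (p #2, q #3), then T (p #3, q #4), then C (p #6, q #5), then W (p #7, q #6), then C (p #8, q #7), then W (p #9, q #8), then C (p #10, q #9), then C (p #12, q #11), then T (p #14, q #12), then C (p #17, q #13). dp[17][13] = 11 confirms this is the maximum.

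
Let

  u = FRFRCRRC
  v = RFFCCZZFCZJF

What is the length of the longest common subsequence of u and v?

Match F at u[1]=v[2], then F at u[3]=v[3], then C at u[5]=v[5], then C at u[8]=v[9] — 4 characters in the same relative order in both. dp[8][12] = 4 confirms this is the maximum.

4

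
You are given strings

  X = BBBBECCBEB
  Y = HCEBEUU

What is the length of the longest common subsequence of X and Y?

Taking E [5,3]; then B [8,4]; then E [9,5] gives a common subsequence of length 3. The LCS DP gives dp[10][7] = 3, so this is optimal.

3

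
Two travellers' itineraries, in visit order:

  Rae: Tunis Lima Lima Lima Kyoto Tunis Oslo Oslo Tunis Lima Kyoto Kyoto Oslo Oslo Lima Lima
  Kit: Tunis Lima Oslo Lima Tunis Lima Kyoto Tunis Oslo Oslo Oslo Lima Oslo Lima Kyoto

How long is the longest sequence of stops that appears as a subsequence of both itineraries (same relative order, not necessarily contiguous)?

11

Taking Tunis at Rae[1]=Kit[1] → Lima at Rae[2]=Kit[2] → Lima at Rae[3]=Kit[4] → Lima at Rae[4]=Kit[6] → Kyoto at Rae[5]=Kit[7] → Tunis at Rae[6]=Kit[8] → Oslo at Rae[7]=Kit[10] → Oslo at Rae[8]=Kit[11] → Lima at Rae[10]=Kit[12] → Oslo at Rae[14]=Kit[13] → Lima at Rae[15]=Kit[14] gives a common subsequence of length 11. Since dp[16][15] = 11, nothing longer is possible.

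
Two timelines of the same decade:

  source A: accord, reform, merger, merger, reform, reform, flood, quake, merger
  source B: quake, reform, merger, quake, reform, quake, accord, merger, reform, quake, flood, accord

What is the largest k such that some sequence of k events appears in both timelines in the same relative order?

Pick reform (source A #2, source B #2) → merger (source A #3, source B #3) → merger (source A #4, source B #8) → reform (source A #5, source B #9) → flood (source A #7, source B #11); all 5 events appear in both, in order. The LCS DP gives dp[9][12] = 5, so this is optimal.

5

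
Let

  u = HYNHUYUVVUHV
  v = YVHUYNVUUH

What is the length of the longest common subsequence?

7

Let dp[i][j] be the LCS length of the first i characters of u and the first j characters of v. dp[i][j] = dp[i-1][j-1]+1 when the i-th and j-th characters match, else max(dp[i-1][j], dp[i][j-1]).
    ·  Y  V  H  U  Y  N  V  U  U  H
 ·  0  0  0  0  0  0  0  0  0  0  0
 H  0  0  0  1  1  1  1  1  1  1  1
 Y  0  1  1  1  1  2  2  2  2  2  2
 N  0  1  1  1  1  2  3  3  3  3  3
 H  0  1  1  2  2  2  3  3  3  3  4
 U  0  1  1  2  3  3  3  3  4  4  4
 Y  0  1  1  2  3  4  4  4  4  4  4
 U  0  1  1  2  3  4  4  4  5  5  5
 V  0  1  2  2  3  4  4  5  5  5  5
 V  0  1  2  2  3  4  4  5  5  5  5
 U  0  1  2  2  3  4  4  5  6  6  6
 H  0  1  2  3  3  4  4  5  6  6  7
 V  0  1  2  3  3  4  4  5  6  6  7
dp[12][10] = 7. One LCS (by backtracking along matches): YHUYUUH.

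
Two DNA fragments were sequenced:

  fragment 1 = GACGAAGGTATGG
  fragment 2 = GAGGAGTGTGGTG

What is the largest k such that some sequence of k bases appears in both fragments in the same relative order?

9

One common subsequence of length 9: G at fragment 1[1]=fragment 2[1], A at fragment 1[2]=fragment 2[2], G at fragment 1[4]=fragment 2[4], A at fragment 1[6]=fragment 2[5], G at fragment 1[7]=fragment 2[6], G at fragment 1[8]=fragment 2[8], T at fragment 1[9]=fragment 2[9], T at fragment 1[11]=fragment 2[12], G at fragment 1[13]=fragment 2[13], and the DP table's final entry dp[13][13] is also 9, so no common subsequence is longer.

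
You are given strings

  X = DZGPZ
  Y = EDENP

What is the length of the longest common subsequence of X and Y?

Taking D (X #1, Y #2); then P (X #4, Y #5) gives a common subsequence of length 2. The LCS DP gives dp[5][5] = 2, so this is optimal.

2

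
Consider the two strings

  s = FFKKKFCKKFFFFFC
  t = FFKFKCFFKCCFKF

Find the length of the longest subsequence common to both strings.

One common subsequence of length 9: F at s[1]=t[1], F at s[2]=t[2], K at s[3]=t[3], K at s[5]=t[5], C at s[7]=t[6], F at s[10]=t[7], F at s[11]=t[8], F at s[12]=t[12], F at s[14]=t[14]. Since dp[15][14] = 9, nothing longer is possible.

9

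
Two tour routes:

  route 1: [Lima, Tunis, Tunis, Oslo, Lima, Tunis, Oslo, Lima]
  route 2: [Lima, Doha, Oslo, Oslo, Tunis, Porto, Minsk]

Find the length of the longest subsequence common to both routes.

Taking Lima [1,1] → Oslo [4,4] → Tunis [6,5] gives a common subsequence of length 3. dp[8][7] = 3 confirms this is the maximum.

3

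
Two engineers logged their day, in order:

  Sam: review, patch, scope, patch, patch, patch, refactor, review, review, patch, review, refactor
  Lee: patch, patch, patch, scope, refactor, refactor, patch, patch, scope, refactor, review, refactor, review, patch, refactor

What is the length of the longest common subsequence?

9

Pick patch [2,3], then scope [3,4], then patch [4,7], then patch [5,8], then refactor [7,10], then review [8,11], then review [9,13], then patch [10,14], then refactor [12,15]; all 9 tasks appear in both, in order, and the DP table's final entry dp[12][15] is also 9, so no common subsequence is longer.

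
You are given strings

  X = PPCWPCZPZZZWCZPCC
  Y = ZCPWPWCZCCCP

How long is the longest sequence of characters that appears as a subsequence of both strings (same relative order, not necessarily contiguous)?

8

One common subsequence of length 8: P at X[1]=Y[3] → P at X[2]=Y[5] → W at X[4]=Y[6] → C at X[6]=Y[7] → Z at X[11]=Y[8] → C at X[13]=Y[9] → C at X[16]=Y[10] → C at X[17]=Y[11]. Since dp[17][12] = 8, nothing longer is possible.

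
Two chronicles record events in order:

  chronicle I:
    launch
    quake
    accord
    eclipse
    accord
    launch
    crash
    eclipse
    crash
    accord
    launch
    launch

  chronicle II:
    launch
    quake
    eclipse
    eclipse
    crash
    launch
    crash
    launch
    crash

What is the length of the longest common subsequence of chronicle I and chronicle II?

7

Match launch at chronicle I[1]=chronicle II[1], then quake at chronicle I[2]=chronicle II[2], then eclipse at chronicle I[4]=chronicle II[3], then eclipse at chronicle I[8]=chronicle II[4], then crash at chronicle I[9]=chronicle II[5], then launch at chronicle I[11]=chronicle II[6], then launch at chronicle I[12]=chronicle II[8] — 7 events in the same relative order in both. The LCS DP gives dp[12][9] = 7, so this is optimal.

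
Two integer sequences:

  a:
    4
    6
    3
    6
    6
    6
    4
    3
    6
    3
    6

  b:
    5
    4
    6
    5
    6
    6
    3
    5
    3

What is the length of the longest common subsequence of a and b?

Let dp[i][j] be the LCS length of the first i values of a and the first j values of b. dp[i][j] = dp[i-1][j-1]+1 when the i-th and j-th values match, else max(dp[i-1][j], dp[i][j-1]).
    ·  5  4  6  5  6  6  3  5  3
 ·  0  0  0  0  0  0  0  0  0  0
 4  0  0  1  1  1  1  1  1  1  1
 6  0  0  1  2  2  2  2  2  2  2
 3  0  0  1  2  2  2  2  3  3  3
 6  0  0  1  2  2  3  3  3  3  3
 6  0  0  1  2  2  3  4  4  4  4
 6  0  0  1  2  2  3  4  4  4  4
 4  0  0  1  2  2  3  4  4  4  4
 3  0  0  1  2  2  3  4  5  5  5
 6  0  0  1  2  2  3  4  5  5  5
 3  0  0  1  2  2  3  4  5  5  6
 6  0  0  1  2  2  3  4  5  5  6
dp[11][9] = 6. One LCS (by backtracking along matches): 4, 6, 6, 6, 3, 3.

6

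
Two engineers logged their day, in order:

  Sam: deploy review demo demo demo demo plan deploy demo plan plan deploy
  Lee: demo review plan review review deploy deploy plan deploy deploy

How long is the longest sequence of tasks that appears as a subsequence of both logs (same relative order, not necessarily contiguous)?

Match review (Sam #2, Lee #2), then plan (Sam #7, Lee #3), then deploy (Sam #8, Lee #7), then plan (Sam #10, Lee #8), then deploy (Sam #12, Lee #10) — 5 tasks in the same relative order in both. The LCS DP gives dp[12][10] = 5, so this is optimal.

5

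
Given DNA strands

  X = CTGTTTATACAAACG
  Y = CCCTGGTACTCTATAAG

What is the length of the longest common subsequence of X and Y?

11

One common subsequence of length 11: C [1,3]; then T [2,4]; then G [3,6]; then T [4,7]; then T [5,10]; then T [6,12]; then A [7,13]; then T [8,14]; then A [12,15]; then A [13,16]; then G [15,17]. dp[15][17] = 11 confirms this is the maximum.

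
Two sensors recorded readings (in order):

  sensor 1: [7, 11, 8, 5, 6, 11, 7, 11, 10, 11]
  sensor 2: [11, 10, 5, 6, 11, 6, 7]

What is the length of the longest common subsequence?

5

Pick 11 [2,1], then 5 [4,3], then 6 [5,4], then 11 [6,5], then 7 [7,7]; all 5 values appear in both, in order. dp[10][7] = 5 confirms this is the maximum.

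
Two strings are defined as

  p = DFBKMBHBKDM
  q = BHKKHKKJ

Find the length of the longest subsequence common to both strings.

4

Let dp[i][j] be the LCS length of the first i characters of p and the first j characters of q. dp[i][j] = dp[i-1][j-1]+1 when the i-th and j-th characters match, else max(dp[i-1][j], dp[i][j-1]).
    ·  B  H  K  K  H  K  K  J
 ·  0  0  0  0  0  0  0  0  0
 D  0  0  0  0  0  0  0  0  0
 F  0  0  0  0  0  0  0  0  0
 B  0  1  1  1  1  1  1  1  1
 K  0  1  1  2  2  2  2  2  2
 M  0  1  1  2  2  2  2  2  2
 B  0  1  1  2  2  2  2  2  2
 H  0  1  2  2  2  3  3  3  3
 B  0  1  2  2  2  3  3  3  3
 K  0  1  2  3  3  3  4  4  4
 D  0  1  2  3  3  3  4  4  4
 M  0  1  2  3  3  3  4  4  4
dp[11][8] = 4. One LCS (by backtracking along matches): BKHK.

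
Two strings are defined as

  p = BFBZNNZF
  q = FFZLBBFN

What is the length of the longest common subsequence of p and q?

One common subsequence of length 3: B at p[1]=q[6]; then F at p[2]=q[7]; then N at p[6]=q[8]. Since dp[8][8] = 3, nothing longer is possible.

3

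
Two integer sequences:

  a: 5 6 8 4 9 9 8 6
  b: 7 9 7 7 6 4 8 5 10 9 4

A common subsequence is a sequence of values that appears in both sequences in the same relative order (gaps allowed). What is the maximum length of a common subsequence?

Let dp[i][j] be the LCS length of the first i values of a and the first j values of b. dp[i][j] = dp[i-1][j-1]+1 when the i-th and j-th values match, else max(dp[i-1][j], dp[i][j-1]).
    ·  7  9  7  7  6  4  8  5 10  9  4
 ·  0  0  0  0  0  0  0  0  0  0  0  0
 5  0  0  0  0  0  0  0  0  1  1  1  1
 6  0  0  0  0  0  1  1  1  1  1  1  1
 8  0  0  0  0  0  1  1  2  2  2  2  2
 4  0  0  0  0  0  1  2  2  2  2  2  3
 9  0  0  1  1  1  1  2  2  2  2  3  3
 9  0  0  1  1  1  1  2  2  2  2  3  3
 8  0  0  1  1  1  1  2  3  3  3  3  3
 6  0  0  1  1  1  2  2  3  3  3  3  3
dp[8][11] = 3. One LCS (by backtracking along matches): 6, 8, 4.

3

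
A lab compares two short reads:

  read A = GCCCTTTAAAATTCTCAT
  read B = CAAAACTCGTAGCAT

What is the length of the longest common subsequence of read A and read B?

11

Pick C at read A[4]=read B[1], A at read A[8]=read B[2], A at read A[9]=read B[3], A at read A[10]=read B[4], A at read A[11]=read B[5], T at read A[13]=read B[7], C at read A[14]=read B[8], T at read A[15]=read B[10], C at read A[16]=read B[13], A at read A[17]=read B[14], T at read A[18]=read B[15]; all 11 bases appear in both, in order, and the DP table's final entry dp[18][15] is also 11, so no common subsequence is longer.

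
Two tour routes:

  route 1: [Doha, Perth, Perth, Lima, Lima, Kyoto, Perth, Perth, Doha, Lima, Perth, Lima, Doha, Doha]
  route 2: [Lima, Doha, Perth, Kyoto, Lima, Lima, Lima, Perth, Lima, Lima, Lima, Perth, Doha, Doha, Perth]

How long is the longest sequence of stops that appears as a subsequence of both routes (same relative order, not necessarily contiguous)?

Pick Doha at route 1[1]=route 2[2] → Perth at route 1[2]=route 2[3] → Perth at route 1[3]=route 2[8] → Lima at route 1[4]=route 2[9] → Lima at route 1[5]=route 2[10] → Lima at route 1[10]=route 2[11] → Perth at route 1[11]=route 2[12] → Doha at route 1[13]=route 2[13] → Doha at route 1[14]=route 2[14]; all 9 stops appear in both, in order, and the DP table's final entry dp[14][15] is also 9, so no common subsequence is longer.

9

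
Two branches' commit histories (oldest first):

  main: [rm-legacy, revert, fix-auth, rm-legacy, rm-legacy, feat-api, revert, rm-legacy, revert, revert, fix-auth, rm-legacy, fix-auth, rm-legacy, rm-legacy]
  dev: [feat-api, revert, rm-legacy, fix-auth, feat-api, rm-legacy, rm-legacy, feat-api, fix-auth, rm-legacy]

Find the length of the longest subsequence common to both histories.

Pick rm-legacy (main #1, dev #3), fix-auth (main #3, dev #4), rm-legacy (main #4, dev #6), rm-legacy (main #5, dev #7), feat-api (main #6, dev #8), fix-auth (main #13, dev #9), rm-legacy (main #15, dev #10); all 7 commits appear in both, in order. dp[15][10] = 7 confirms this is the maximum.

7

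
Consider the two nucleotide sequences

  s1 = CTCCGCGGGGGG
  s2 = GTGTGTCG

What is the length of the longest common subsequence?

4

Match T at s1[2]=s2[4]; then G at s1[5]=s2[5]; then C at s1[6]=s2[7]; then G at s1[12]=s2[8] — 4 bases in the same relative order in both. Since dp[12][8] = 4, nothing longer is possible.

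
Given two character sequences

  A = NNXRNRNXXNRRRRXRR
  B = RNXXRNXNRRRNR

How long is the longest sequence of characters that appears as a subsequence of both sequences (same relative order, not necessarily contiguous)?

Match N (A #1, B #2); then X (A #3, B #4); then R (A #6, B #5); then N (A #7, B #6); then X (A #9, B #7); then N (A #10, B #8); then R (A #11, B #9); then R (A #12, B #10); then R (A #13, B #11); then R (A #17, B #13) — 10 characters in the same relative order in both, and the DP table's final entry dp[17][13] is also 10, so no common subsequence is longer.

10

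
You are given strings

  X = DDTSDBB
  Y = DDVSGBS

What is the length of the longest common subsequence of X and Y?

4

Taking D (X #1, Y #1), D (X #2, Y #2), S (X #4, Y #4), B (X #6, Y #6) gives a common subsequence of length 4. The LCS DP gives dp[7][7] = 4, so this is optimal.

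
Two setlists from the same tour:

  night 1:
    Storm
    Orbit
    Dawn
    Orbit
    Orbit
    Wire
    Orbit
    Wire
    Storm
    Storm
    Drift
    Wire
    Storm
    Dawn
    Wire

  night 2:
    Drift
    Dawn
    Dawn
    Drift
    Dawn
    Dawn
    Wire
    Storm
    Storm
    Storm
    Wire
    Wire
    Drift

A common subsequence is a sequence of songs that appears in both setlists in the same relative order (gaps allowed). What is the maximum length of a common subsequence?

Pick Dawn at night 1[3]=night 2[6], then Wire at night 1[6]=night 2[7], then Storm at night 1[9]=night 2[9], then Storm at night 1[10]=night 2[10], then Wire at night 1[12]=night 2[11], then Wire at night 1[15]=night 2[12]; all 6 songs appear in both, in order. dp[15][13] = 6 confirms this is the maximum.

6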